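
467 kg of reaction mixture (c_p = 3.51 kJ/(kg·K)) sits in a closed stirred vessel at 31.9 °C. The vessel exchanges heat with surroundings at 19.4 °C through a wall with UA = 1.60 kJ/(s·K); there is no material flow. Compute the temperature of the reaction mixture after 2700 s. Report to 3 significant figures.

M c_p dT/dt = −UA(T − T_amb).
dT/dt = (T_ss − T)/τ with T_ss = T_amb = 19.400 °C, τ = M c_p/UA = 467·3.51/1.60 = 1024.5 s.
This is linear first-order; T(t) = T_ss + (T₀ − T_ss) e^(−t/τ).
T(2700) = 19.400 + (12.500)·0.071685 = 20.296 °C.

20.3 °C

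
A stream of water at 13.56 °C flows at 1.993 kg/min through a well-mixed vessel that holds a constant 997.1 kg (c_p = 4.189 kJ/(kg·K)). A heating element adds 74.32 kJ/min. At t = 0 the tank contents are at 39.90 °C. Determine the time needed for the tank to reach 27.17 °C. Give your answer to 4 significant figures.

655.1 min

First-law balance (no shaft work): M c_p dT/dt = ṁ c_p (T_in − T) + 74.32.
τ = M/ṁ = 500.301 min; T_ss = T_in + Q̇/(ṁ c_p) = 22.4620 °C.
T(t) = T_ss + (T₀ − T_ss) e^(−t/τ). Set T = 27.17:
e^(−t/τ) = (27.17 − 22.4620)/(39.90 − 22.4620) = 0.269985
t = −500.301 · ln(0.269985) = 655.089 min.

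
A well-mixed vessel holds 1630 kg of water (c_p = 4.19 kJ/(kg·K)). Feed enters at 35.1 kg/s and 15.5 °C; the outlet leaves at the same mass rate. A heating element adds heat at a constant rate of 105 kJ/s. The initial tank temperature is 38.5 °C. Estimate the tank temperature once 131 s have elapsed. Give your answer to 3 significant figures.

17.5 °C

Heat balance on the well-mixed liquid: M c_p dT/dt = ṁ c_p (T_in − T) + 105.
Rearrange: dT/dt = (T_ss − T)/τ with τ = M/ṁ = 46.439 s and T_ss = T_in + Q̇/(ṁ c_p) = 16.214 °C.
T approaches T_ss exponentially: T(t) = T_ss + (T₀ − T_ss) e^(−t/τ).
T(131) = 16.214 + (22.286)·e^(−131/46.439) = 16.214 + (22.286)·0.059551 = 17.541 °C.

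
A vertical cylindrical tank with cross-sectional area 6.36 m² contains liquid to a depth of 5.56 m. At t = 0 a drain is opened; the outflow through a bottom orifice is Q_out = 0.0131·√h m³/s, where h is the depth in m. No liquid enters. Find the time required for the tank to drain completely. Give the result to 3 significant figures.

A dh/dt = −Q_out = −0.0131 √h.
Separate and integrate: 2(√h − √h₀) = −(0.0131/A) t.
Tank is empty when √h = 0: t_empty = 2A√h₀/0.0131.
t_empty = 2·6.36·√5.56/0.0131 = 12.720·2.3580/0.0131 = 2289.6 s.

2290 s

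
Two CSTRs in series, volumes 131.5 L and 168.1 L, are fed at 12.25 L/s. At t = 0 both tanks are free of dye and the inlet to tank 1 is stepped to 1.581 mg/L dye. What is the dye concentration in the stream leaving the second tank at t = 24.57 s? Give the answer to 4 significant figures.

0.9451 mg/L

Species balance on tank i: dCᵢ/dt = (Cᵢ₋₁ − Cᵢ)/τᵢ with τᵢ = Vᵢ/Q.
τ₁ = 131.5/12.25 = 10.7347 s; τ₂ = 168.1/12.25 = 13.7224 s.
Tank 1: C₁ = C_in(1 − e^(−t/τ₁)). Tank 2 (τ₁ ≠ τ₂): C₂ = C_in[1 − (τ₁ e^(−t/τ₁) − τ₂ e^(−t/τ₂))/(τ₁ − τ₂)].
At t = 24.57: e^(−t/τ₁) = 0.101384, e^(−t/τ₂) = 0.166877.
C₂ = 1.581·[1 − (10.7347·0.101384 − 13.7224·0.166877)/(-2.98776)] = 1.581·0.597812 = 0.945141 mg/L.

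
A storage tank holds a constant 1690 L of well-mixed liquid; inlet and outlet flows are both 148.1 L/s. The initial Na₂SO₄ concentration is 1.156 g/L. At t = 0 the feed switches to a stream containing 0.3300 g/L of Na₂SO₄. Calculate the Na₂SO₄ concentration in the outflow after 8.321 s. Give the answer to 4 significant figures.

Transient balance on the dissolved component: V dC/dt = Q(C_in − C).
Time constant τ = V/Q = 1690/148.1 = 11.4112 s.
This is linear first-order; C(t) = C_in + (C₀ − C_in) e^(−t/τ).
C(8.321) = 0.3300 + (1.156 − 0.3300)·e^(−8.321/11.4112) = 0.3300 + (0.826000)·0.482297 = 0.728377 g/L.

0.7284 g/L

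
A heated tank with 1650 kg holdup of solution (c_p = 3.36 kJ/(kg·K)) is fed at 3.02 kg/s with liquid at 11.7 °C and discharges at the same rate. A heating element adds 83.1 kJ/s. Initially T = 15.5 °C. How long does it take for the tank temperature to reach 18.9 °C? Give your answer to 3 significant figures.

Energy balance: M c_p dT/dt = ṁ c_p (T_in − T) + 83.1.
τ = M/ṁ = 546.36 s; T_ss = T_in + Q̇/(ṁ c_p) = 19.889 °C.
T(t) = T_ss + (T₀ − T_ss) e^(−t/τ). Set T = 18.9:
e^(−t/τ) = (18.9 − 19.889)/(15.5 − 19.889) = 0.22542
t = −546.36 · ln(0.22542) = 813.97 s.

814 s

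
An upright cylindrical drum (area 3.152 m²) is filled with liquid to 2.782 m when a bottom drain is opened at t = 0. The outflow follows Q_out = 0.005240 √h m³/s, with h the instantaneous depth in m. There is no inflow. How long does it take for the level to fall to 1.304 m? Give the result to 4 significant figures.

632.8 s

With no inflow, A dh/dt = −0.005240 √h.
Separate and integrate: 2(√h − √h₀) = −(0.005240/A) t.
t = 2A(√h₀ − √h)/0.005240 = 2·3.152·(√2.782 − √1.304)/0.005240
  = 6.30400 × (1.66793 − 1.14193) / 0.005240 = 632.812 s.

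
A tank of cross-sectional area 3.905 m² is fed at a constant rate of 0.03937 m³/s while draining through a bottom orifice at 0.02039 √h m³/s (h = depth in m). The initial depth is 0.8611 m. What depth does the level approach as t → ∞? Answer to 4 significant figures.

Unsteady balance on liquid volume: A dh/dt = Q_in − 0.02039 √h. At steady state dh/dt = 0:
Q_in = 0.02039 √h_ss ⇒ √h_ss = 0.03937/0.02039 = 1.93085.
h_ss = 1.93085² = 3.72818 m. (Since h₀ = 0.8611 m < h_ss, the level will rise toward this value.)

3.728 m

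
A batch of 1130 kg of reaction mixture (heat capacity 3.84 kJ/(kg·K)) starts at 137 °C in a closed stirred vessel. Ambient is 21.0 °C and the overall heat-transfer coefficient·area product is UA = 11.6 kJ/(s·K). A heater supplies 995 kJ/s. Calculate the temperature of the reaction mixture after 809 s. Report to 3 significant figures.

Lumped-capacitance energy balance: M c_p dT/dt = UA(T_amb − T) + Q̇.
dT/dt = (T_ss − T)/τ with T_ss = T_amb + Q̇/UA = 21.0 + 995/11.6 = 106.78 °C, τ = M c_p/UA = 1130·3.84/11.6 = 374.07 s.
Solution: T(t) = T_ss + (T₀ − T_ss) e^(−t/τ).
T(809) = 106.78 + (30.224)·0.11501 = 110.25 °C.

110 °C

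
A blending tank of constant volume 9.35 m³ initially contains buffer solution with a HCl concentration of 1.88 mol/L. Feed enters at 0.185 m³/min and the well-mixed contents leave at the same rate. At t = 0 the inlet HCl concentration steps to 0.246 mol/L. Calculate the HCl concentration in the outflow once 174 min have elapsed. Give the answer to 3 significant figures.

0.298 mol/L

Unsteady species balance (constant V, well mixed): V dC/dt = Q(C_in − C).
Rewrite as dC/dt + C/τ = C_in/τ, τ = V/Q = 50.541 min.
Solution: C(t) = C_in + (C₀ − C_in) e^(−t/τ).
C(174) = 0.246 + (1.88 − 0.246)·e^(−174/50.541) = 0.246 + (1.6340)·0.031976 = 0.29825 mol/L.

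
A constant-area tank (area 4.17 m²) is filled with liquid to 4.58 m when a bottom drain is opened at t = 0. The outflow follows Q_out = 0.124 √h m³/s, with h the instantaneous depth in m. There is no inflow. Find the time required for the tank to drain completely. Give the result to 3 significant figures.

144 s

With no inflow, A dh/dt = −0.124 √h.
This is separable: 2 d(√h)/dt = −0.124/A, so √h = √h₀ − (0.124/(2A)) t.
Tank is empty when √h = 0: t_empty = 2A√h₀/0.124.
t_empty = 2·4.17·√4.58/0.124 = 8.3400·2.1401/0.124 = 143.94 s.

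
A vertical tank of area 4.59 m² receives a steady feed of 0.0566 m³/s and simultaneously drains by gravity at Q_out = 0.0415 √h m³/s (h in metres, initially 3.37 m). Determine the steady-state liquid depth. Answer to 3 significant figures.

1.86 m

A dh/dt = Q_in − 0.0415 √h. Steady state requires inflow = outflow:
Q_in = 0.0415 √h_ss ⇒ √h_ss = 0.0566/0.0415 = 1.3639.
h_ss = 1.3639² = 1.8601 m. (Since h₀ = 3.37 m > h_ss, the level will fall toward this value.)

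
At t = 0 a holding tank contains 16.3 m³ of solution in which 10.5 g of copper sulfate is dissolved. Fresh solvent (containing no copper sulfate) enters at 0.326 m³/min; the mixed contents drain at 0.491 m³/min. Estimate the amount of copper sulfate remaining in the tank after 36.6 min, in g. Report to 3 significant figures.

Total volume: dV/dt = Q_in − Q_out = -0.16500 m³/min, so V(t) = 16.3 − 0.16500 t and V(36.6) = 10.261 m³.
No copper sulfate enters, so dm/dt = −Q_out · (m/V).
dm/m = −Q_out dt/(V₀ − 0.16500 t); integrating gives ln(m/m₀) = −(Q_out/(Q_in−Q_out)) ln(V/V₀).
m = m₀ (V₀/V)^(Q_out/(Q_in−Q_out)) = 10.5 × (16.3/10.261)^(-2.9758) = 2.6489 g.

2.65 g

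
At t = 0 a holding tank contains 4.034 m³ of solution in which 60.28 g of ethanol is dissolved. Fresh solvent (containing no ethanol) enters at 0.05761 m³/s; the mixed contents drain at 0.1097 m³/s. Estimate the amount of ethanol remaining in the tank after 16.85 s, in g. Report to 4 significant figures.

Let m(t) be the amount of ethanol. Volume: V(t) = V₀ + (Q_in − Q_out) t = 4.034 − 0.0520900 t; V(16.85) = 3.15628 m³.
Species balance (pure solvent in): dm/dt = −Q_out · m/V(t).
dm/m = −Q_out dt/(V₀ − 0.0520900 t); integrating gives ln(m/m₀) = −(Q_out/(Q_in−Q_out)) ln(V/V₀).
m = m₀ (V₀/V)^(Q_out/(Q_in−Q_out)) = 60.28 × (4.034/3.15628)^(-2.10597) = 35.9552 g.

35.96 g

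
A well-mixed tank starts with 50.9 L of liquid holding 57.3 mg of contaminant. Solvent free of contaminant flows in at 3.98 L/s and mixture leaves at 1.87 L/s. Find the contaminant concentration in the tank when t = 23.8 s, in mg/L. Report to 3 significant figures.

Total volume: dV/dt = Q_in − Q_out = 2.1100 L/s, so V(t) = 50.9 + 2.1100 t and V(23.8) = 101.12 L.
No contaminant enters, so dm/dt = −Q_out · (m/V).
Separate: dm/m = −Q_out dt/V(t) ⇒ ln(m/m₀) = −(Q_out/(Q_in−Q_out)) ln(V/V₀).
m = m₀ (V₀/V)^(Q_out/(Q_in−Q_out)) = 57.3 × (50.9/101.12)^(0.88626) = 31.185 mg.
C = m/V = 31.185/101.12 = 0.30841 mg/L.

0.308 mg/L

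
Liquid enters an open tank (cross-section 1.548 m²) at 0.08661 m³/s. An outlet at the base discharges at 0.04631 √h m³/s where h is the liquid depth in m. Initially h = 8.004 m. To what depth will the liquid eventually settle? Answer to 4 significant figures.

Level balance: A dh/dt = 0.08661 − 0.04631 √h. Setting dh/dt = 0:
Q_in = 0.04631 √h_ss ⇒ √h_ss = 0.08661/0.04631 = 1.87022.
h_ss = 1.87022² = 3.49773 m. (Since h₀ = 8.004 m > h_ss, the level will fall toward this value.)

3.498 m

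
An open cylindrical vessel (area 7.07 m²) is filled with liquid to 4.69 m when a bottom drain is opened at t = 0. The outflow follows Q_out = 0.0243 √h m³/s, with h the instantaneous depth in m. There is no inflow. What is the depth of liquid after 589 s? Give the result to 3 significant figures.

Unsteady balance on liquid volume: A dh/dt = −0.0243 √h.
Separate and integrate: 2(√h − √h₀) = −(0.0243/A) t.
√h = √4.69 − 0.0243·589/(2·7.07) = 2.1656 − 1.0122 = 1.1534.
h = 1.1534² = 1.3304 m.

1.33 m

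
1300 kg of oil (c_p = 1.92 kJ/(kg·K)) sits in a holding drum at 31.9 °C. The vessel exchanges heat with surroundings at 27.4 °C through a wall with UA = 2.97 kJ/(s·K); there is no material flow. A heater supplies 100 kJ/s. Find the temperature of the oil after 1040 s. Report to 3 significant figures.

52.6 °C

Lumped-capacitance energy balance: M c_p dT/dt = UA(T_amb − T) + Q̇.
dT/dt = (T_ss − T)/τ with T_ss = T_amb + Q̇/UA = 27.4 + 100/2.97 = 61.070 °C, τ = M c_p/UA = 1300·1.92/2.97 = 840.40 s.
Integrating: T(t) = T_ss + (T₀ − T_ss) e^(−t/τ).
T(1040) = 61.070 + (-29.170)·0.29011 = 52.608 °C.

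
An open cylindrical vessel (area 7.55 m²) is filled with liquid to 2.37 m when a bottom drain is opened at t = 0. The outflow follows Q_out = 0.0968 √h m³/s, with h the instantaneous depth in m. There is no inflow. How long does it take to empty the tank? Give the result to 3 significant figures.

240 s

A dh/dt = −Q_out = −0.0968 √h.
Separate and integrate: 2(√h − √h₀) = −(0.0968/A) t.
Tank is empty when √h = 0: t_empty = 2A√h₀/0.0968.
t_empty = 2·7.55·√2.37/0.0968 = 15.100·1.5395/0.0968 = 240.15 s.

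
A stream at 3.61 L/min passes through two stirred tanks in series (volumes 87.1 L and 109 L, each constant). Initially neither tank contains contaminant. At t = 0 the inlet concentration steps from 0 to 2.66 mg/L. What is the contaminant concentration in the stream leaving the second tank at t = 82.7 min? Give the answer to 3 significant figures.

2.15 mg/L

Each tank obeys Vᵢ dCᵢ/dt = Q(Cᵢ₋₁ − Cᵢ), so τᵢ = Vᵢ/Q.
τ₁ = 87.1/3.61 = 24.127 min; τ₂ = 109/3.61 = 30.194 min.
Tank 1: C₁ = C_in(1 − e^(−t/τ₁)). Tank 2 (τ₁ ≠ τ₂): C₂ = C_in[1 − (τ₁ e^(−t/τ₁) − τ₂ e^(−t/τ₂))/(τ₁ − τ₂)].
At t = 82.7: e^(−t/τ₁) = 0.032464, e^(−t/τ₂) = 0.064637.
C₂ = 2.66·[1 − (24.127·0.032464 − 30.194·0.064637)/(-6.0665)] = 2.66·0.80740 = 2.1477 mg/L.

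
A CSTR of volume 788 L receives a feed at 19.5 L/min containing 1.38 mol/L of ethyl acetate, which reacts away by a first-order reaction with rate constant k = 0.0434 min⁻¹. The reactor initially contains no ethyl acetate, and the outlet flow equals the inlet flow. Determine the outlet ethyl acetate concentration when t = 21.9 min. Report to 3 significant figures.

V dC/dt = Q(C_in − C) − k V C.
This is linear with rate a = Q/V + k = 0.068146 min⁻¹.
C_ss = Q C_in/(Q + kV) = 0.50112 mol/L; C(t) = C_ss + (C₀ − C_ss) e^(−a t).
C(21.9) = 0.50112 + (-0.50112)·e^(−0.068146·21.9) = 0.50112 + (-0.50112)·0.22483 = 0.38846 mol/L.

0.388 mol/L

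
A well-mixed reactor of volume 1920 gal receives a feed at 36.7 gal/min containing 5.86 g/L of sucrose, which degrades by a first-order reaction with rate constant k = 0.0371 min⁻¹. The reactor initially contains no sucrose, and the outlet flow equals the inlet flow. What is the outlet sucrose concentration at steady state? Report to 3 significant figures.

Accumulation = in − out − consumed: V dC/dt = Q C_in − Q C − k V C.
Steady state (dC/dt = 0): C_ss = Q C_in/(Q + kV) = C_in/(1 + kV/Q).
C_ss = 36.7·5.86/(36.7 + 0.0371·1920) = 215.06/107.93 = 1.9926 g/L.

1.99 g/L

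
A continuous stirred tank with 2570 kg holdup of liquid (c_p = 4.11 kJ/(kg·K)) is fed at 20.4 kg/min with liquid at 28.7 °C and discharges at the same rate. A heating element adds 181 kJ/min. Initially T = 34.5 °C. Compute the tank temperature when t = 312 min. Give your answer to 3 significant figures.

31.2 °C

Energy balance: M c_p dT/dt = ṁ c_p (T_in − T) + 181.
τ = M/ṁ = 125.98 min; T_ss = T_in + Q̇/(ṁ c_p) = 28.7 + 181/(20.4·4.11) = 30.859 °C.
This is linear first-order; T(t) = T_ss + (T₀ − T_ss) e^(−t/τ).
T(312) = 30.859 + (3.6412)·e^(−312/125.98) = 30.859 + (3.6412)·0.084030 = 31.165 °C.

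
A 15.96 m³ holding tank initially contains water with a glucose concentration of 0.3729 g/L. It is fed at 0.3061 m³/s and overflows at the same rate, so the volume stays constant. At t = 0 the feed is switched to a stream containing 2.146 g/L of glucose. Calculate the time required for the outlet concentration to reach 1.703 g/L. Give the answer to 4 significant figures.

72.31 s

Unsteady species balance (constant V, well mixed): V dC/dt = Q(C_in − C), so τ = V/Q = 52.1398 s.
C(t) = C_in + (C₀ − C_in) e^(−t/τ). Set C = 1.703 and solve for t:
e^(−t/τ) = (C − C_in)/(C₀ − C_in) = (1.703 − 2.146)/(0.3729 − 2.146) = 0.249845
t = −τ ln(…) = 52.1398 × 1.38691 = 72.3135 s.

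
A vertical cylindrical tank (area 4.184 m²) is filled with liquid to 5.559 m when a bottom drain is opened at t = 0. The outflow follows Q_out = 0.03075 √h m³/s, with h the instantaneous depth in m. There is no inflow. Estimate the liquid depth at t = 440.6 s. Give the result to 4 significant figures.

0.5456 m

A dh/dt = −Q_out = −0.03075 √h.
∫ h^(−1/2) dh = −(0.03075/A) ∫ dt, giving 2√h = 2√h₀ − (0.03075/A) t.
√h = √5.559 − 0.03075·440.6/(2·4.184) = 2.35775 − 1.61908 = 0.738675.
h = 0.738675² = 0.545640 m.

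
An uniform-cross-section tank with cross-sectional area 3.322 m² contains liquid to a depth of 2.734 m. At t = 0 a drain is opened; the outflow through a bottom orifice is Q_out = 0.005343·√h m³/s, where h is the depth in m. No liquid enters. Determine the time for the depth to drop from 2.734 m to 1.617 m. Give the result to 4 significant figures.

With no inflow, A dh/dt = −0.005343 √h.
Separate and integrate: 2(√h − √h₀) = −(0.005343/A) t.
t = 2A(√h₀ − √h)/0.005343 = 2·3.322·(√2.734 − √1.617)/0.005343
  = 6.64400 × (1.65348 − 1.27161) / 0.005343 = 474.851 s.

474.9 s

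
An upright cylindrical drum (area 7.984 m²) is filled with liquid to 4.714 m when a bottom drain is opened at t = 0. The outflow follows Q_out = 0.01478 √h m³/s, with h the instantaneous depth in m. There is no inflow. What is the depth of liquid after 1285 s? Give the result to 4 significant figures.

0.9639 m

Accumulation of liquid (constant cross-section A): A dh/dt = −0.01478 √h.
This is separable: 2 d(√h)/dt = −0.01478/A, so √h = √h₀ − (0.01478/(2A)) t.
√h = √4.714 − 0.01478·1285/(2·7.984) = 2.17117 − 1.18940 = 0.981777.
h = 0.981777² = 0.963887 m.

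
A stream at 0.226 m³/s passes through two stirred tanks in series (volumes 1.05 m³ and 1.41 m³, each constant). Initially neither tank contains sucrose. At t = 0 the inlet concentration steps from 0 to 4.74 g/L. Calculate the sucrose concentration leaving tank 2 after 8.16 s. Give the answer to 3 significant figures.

Each tank obeys Vᵢ dCᵢ/dt = Q(Cᵢ₋₁ − Cᵢ), so τᵢ = Vᵢ/Q.
τ₁ = 1.05/0.226 = 4.6460 s; τ₂ = 1.41/0.226 = 6.2389 s.
Solving the cascade with C₁(0)=C₂(0)=0 gives C₂(t) = C_in[1 − (τ₁ e^(−t/τ₁) − τ₂ e^(−t/τ₂))/(τ₁ − τ₂)].
At t = 8.16: e^(−t/τ₁) = 0.17268, e^(−t/τ₂) = 0.27038.
C₂ = 4.74·[1 − (4.6460·0.17268 − 6.2389·0.27038)/(-1.5929)] = 4.74·0.44463 = 2.1076 g/L.

2.11 g/L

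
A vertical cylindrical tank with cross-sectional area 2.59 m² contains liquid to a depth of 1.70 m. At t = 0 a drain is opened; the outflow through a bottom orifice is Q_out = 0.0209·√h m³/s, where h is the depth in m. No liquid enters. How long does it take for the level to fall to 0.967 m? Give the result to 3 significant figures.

79.4 s

A dh/dt = −Q_out = −0.0209 √h.
This is separable: 2 d(√h)/dt = −0.0209/A, so √h = √h₀ − (0.0209/(2A)) t.
t = 2A(√h₀ − √h)/0.0209 = 2·2.59·(√1.70 − √0.967)/0.0209
  = 5.1800 × (1.3038 − 0.98336) / 0.0209 = 79.430 s.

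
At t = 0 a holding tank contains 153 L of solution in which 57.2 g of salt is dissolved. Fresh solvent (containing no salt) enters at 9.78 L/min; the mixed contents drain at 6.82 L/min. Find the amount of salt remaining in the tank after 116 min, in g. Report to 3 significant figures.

3.80 g

Total volume: dV/dt = Q_in − Q_out = 2.9600 L/min, so V(t) = 153 + 2.9600 t and V(116) = 496.36 L.
No salt enters, so dm/dt = −Q_out · (m/V).
dm/m = −Q_out dt/(V₀ + 2.9600 t); integrating gives ln(m/m₀) = −(Q_out/(Q_in−Q_out)) ln(V/V₀).
m = m₀ (V₀/V)^(Q_out/(Q_in−Q_out)) = 57.2 × (153/496.36)^(2.3041) = 3.8000 g.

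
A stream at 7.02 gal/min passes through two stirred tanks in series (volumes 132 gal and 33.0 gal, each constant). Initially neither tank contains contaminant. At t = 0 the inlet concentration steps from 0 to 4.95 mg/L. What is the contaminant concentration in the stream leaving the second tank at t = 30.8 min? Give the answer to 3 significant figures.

Time constants: τᵢ = Vᵢ/Q for each well-mixed tank.
τ₁ = 132/7.02 = 18.803 min; τ₂ = 33.0/7.02 = 4.7009 min.
Tank 1: C₁ = C_in(1 − e^(−t/τ₁)). Tank 2 (τ₁ ≠ τ₂): C₂ = C_in[1 − (τ₁ e^(−t/τ₁) − τ₂ e^(−t/τ₂))/(τ₁ − τ₂)].
At t = 30.8: e^(−t/τ₁) = 0.19437, e^(−t/τ₂) = 0.0014273.
C₂ = 4.95·[1 − (18.803·0.19437 − 4.7009·0.0014273)/(14.103)] = 4.95·0.74132 = 3.6695 mg/L.

3.67 mg/L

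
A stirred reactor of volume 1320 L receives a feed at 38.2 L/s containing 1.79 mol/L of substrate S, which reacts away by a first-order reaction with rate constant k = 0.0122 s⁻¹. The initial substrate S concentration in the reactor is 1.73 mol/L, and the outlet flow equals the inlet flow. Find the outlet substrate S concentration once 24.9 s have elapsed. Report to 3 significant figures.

Species balance: V dC/dt = Q C_in − Q C − k V C.
This is linear with rate a = Q/V + k = 0.041139 s⁻¹.
C_ss = Q C_in/(Q + kV) = 1.2592 mol/L; C(t) = C_ss + (C₀ − C_ss) e^(−a t).
C(24.9) = 1.2592 + (0.47083)·e^(−0.041139·24.9) = 1.2592 + (0.47083)·0.35902 = 1.4282 mol/L.

1.43 mol/L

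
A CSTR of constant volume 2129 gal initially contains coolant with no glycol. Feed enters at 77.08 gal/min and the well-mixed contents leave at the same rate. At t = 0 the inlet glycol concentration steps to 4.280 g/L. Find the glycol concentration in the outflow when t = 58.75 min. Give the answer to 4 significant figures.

3.770 g/L

Accumulation = in − out for the solute gives V dC/dt = Q(C_in − C).
Rewrite as dC/dt + C/τ = C_in/τ, τ = V/Q = 27.6207 min.
Solution: C(t) = C_in + (C₀ − C_in) e^(−t/τ).
C(58.75) = 4.280 + (0 − 4.280)·e^(−58.75/27.6207) = 4.280 + (-4.28000)·0.119191 = 3.76986 g/L.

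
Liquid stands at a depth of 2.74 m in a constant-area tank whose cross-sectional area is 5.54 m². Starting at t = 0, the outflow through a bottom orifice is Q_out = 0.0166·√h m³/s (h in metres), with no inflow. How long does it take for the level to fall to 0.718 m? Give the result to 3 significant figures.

539 s

Unsteady balance on liquid volume: A dh/dt = −0.0166 √h.
This is separable: 2 d(√h)/dt = −0.0166/A, so √h = √h₀ − (0.0166/(2A)) t.
t = 2A(√h₀ − √h)/0.0166 = 2·5.54·(√2.74 − √0.718)/0.0166
  = 11.080 × (1.6553 − 0.84735) / 0.0166 = 539.28 s.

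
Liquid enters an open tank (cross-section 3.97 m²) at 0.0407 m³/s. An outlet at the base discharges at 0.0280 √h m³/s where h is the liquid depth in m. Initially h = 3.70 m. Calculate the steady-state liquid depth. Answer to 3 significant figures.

Unsteady balance on liquid volume: A dh/dt = Q_in − 0.0280 √h. At steady state dh/dt = 0:
Q_in = 0.0280 √h_ss ⇒ √h_ss = 0.0407/0.0280 = 1.4536.
h_ss = 1.4536² = 2.1129 m. (Since h₀ = 3.70 m > h_ss, the level will fall toward this value.)

2.11 m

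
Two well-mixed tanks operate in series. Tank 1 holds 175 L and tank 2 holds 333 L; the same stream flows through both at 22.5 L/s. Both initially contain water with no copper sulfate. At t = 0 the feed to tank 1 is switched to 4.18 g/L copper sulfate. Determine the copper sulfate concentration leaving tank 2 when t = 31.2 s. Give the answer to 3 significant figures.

3.19 g/L

Each tank obeys Vᵢ dCᵢ/dt = Q(Cᵢ₋₁ − Cᵢ), so τᵢ = Vᵢ/Q.
τ₁ = 175/22.5 = 7.7778 s; τ₂ = 333/22.5 = 14.800 s.
Tank 1: C₁ = C_in(1 − e^(−t/τ₁)). Tank 2 (τ₁ ≠ τ₂): C₂ = C_in[1 − (τ₁ e^(−t/τ₁) − τ₂ e^(−t/τ₂))/(τ₁ − τ₂)].
At t = 31.2: e^(−t/τ₁) = 0.018108, e^(−t/τ₂) = 0.12147.
C₂ = 4.18·[1 − (7.7778·0.018108 − 14.800·0.12147)/(-7.0222)] = 4.18·0.76405 = 3.1937 g/L.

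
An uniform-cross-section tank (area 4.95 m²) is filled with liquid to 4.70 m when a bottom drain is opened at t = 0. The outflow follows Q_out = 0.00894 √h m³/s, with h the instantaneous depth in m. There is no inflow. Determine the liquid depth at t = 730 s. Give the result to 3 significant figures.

With no inflow, A dh/dt = −0.00894 √h.
Separate and integrate: 2(√h − √h₀) = −(0.00894/A) t.
√h = √4.70 − 0.00894·730/(2·4.95) = 2.1679 − 0.65921 = 1.5087.
h = 1.5087² = 2.2763 m.

2.28 m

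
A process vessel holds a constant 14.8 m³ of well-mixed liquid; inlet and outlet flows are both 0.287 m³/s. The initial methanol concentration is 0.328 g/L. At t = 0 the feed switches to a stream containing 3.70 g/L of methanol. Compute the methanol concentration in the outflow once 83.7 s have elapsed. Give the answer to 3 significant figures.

3.03 g/L

Mass balance on the solute (V constant): V dC/dt = Q(C_in − C).
Time constant τ = V/Q = 14.8/0.287 = 51.568 s.
C approaches C_in exponentially: C(t) = C_in + (C₀ − C_in) e^(−t/τ).
C(83.7) = 3.70 + (0.328 − 3.70)·e^(−83.7/51.568) = 3.70 + (-3.3720)·0.19729 = 3.0348 g/L.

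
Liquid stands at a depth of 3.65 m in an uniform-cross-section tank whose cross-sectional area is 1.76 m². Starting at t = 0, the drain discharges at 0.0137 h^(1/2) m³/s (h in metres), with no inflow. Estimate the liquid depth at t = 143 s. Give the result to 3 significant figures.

Accumulation of liquid (constant cross-section A): A dh/dt = −0.0137 √h.
This is separable: 2 d(√h)/dt = −0.0137/A, so √h = √h₀ − (0.0137/(2A)) t.
√h = √3.65 − 0.0137·143/(2·1.76) = 1.9105 − 0.55656 = 1.3539.
h = 1.3539² = 1.8331 m.

1.83 m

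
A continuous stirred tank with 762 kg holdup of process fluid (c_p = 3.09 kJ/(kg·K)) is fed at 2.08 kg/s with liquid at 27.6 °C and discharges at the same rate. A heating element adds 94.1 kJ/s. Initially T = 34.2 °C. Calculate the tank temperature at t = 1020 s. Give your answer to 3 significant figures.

Unsteady energy balance on the tank contents: M c_p dT/dt = ṁ c_p (T_in − T) + 94.1.
τ = M/ṁ = 366.35 s; T_ss = T_in + Q̇/(ṁ c_p) = 27.6 + 94.1/(2.08·3.09) = 42.241 °C.
T approaches T_ss exponentially: T(t) = T_ss + (T₀ − T_ss) e^(−t/τ).
T(1020) = 42.241 + (-8.0409)·e^(−1020/366.35) = 42.241 + (-8.0409)·0.061775 = 41.744 °C.

41.7 °C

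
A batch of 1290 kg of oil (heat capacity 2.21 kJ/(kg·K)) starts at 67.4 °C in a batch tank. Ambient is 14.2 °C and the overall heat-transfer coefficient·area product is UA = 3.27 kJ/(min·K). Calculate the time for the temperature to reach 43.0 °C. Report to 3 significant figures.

Energy balance: M c_p dT/dt = −UA(T − T_amb).
τ = M c_p/UA = 871.83 min; T_ss = T_amb = 14.200 °C.
T(t) = T_ss + (T₀ − T_ss)e^(−t/τ); set T = 43.0:
t = −τ ln[(T − T_ss)/(T₀ − T_ss)] = −871.83 · ln(0.54135) = 535.03 min.

535 min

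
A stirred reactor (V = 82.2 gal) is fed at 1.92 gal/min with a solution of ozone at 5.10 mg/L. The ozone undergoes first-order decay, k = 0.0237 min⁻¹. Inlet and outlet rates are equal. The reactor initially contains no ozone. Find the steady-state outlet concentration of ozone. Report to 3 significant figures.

Accumulation = in − out − consumed: V dC/dt = Q C_in − Q C − k V C.
Steady state (dC/dt = 0): C_ss = Q C_in/(Q + kV) = C_in/(1 + kV/Q).
C_ss = 1.92·5.10/(1.92 + 0.0237·82.2) = 9.7920/3.8681 = 2.5314 mg/L.

2.53 mg/L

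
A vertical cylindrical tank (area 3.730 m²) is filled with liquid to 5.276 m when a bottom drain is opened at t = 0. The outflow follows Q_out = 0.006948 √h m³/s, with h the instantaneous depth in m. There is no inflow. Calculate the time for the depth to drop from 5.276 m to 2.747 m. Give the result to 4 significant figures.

686.7 s

With no inflow, A dh/dt = −0.006948 √h.
∫ h^(−1/2) dh = −(0.006948/A) ∫ dt, giving 2√h = 2√h₀ − (0.006948/A) t.
t = 2A(√h₀ − √h)/0.006948 = 2·3.730·(√5.276 − √2.747)/0.006948
  = 7.46000 × (2.29695 − 1.65741) / 0.006948 = 686.675 s.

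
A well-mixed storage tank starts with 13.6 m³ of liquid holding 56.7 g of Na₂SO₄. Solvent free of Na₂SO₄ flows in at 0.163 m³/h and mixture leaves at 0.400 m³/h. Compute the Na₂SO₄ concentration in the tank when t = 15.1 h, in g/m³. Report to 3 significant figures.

3.38 g/m³

Let m(t) be the amount of Na₂SO₄. Volume: V(t) = V₀ + (Q_in − Q_out) t = 13.6 − 0.23700 t; V(15.1) = 10.021 m³.
Species balance (pure solvent in): dm/dt = −Q_out · m/V(t).
Separate: dm/m = −Q_out dt/V(t) ⇒ ln(m/m₀) = −(Q_out/(Q_in−Q_out)) ln(V/V₀).
m = m₀ (V₀/V)^(Q_out/(Q_in−Q_out)) = 56.7 × (13.6/10.021)^(-1.6878) = 33.866 g.
C = m/V = 33.866/10.021 = 3.3794 g/m³.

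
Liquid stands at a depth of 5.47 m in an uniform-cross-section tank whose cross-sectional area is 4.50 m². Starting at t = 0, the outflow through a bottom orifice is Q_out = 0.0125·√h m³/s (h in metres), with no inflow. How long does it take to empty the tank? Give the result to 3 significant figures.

A dh/dt = −Q_out = −0.0125 √h.
∫ h^(−1/2) dh = −(0.0125/A) ∫ dt, giving 2√h = 2√h₀ − (0.0125/A) t.
Tank is empty when √h = 0: t_empty = 2A√h₀/0.0125.
t_empty = 2·4.50·√5.47/0.0125 = 9.0000·2.3388/0.0125 = 1683.9 s.

1680 s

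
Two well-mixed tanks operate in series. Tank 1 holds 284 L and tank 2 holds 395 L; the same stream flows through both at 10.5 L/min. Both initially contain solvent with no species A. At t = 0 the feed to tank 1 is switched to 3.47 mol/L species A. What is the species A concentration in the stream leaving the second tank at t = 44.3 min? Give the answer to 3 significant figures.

1.39 mol/L

Species balance on tank i: dCᵢ/dt = (Cᵢ₋₁ − Cᵢ)/τᵢ with τᵢ = Vᵢ/Q.
τ₁ = 284/10.5 = 27.048 min; τ₂ = 395/10.5 = 37.619 min.
Solving the cascade with C₁(0)=C₂(0)=0 gives C₂(t) = C_in[1 − (τ₁ e^(−t/τ₁) − τ₂ e^(−t/τ₂))/(τ₁ − τ₂)].
At t = 44.3: e^(−t/τ₁) = 0.19440, e^(−t/τ₂) = 0.30802.
C₂ = 3.47·[1 − (27.048·0.19440 − 37.619·0.30802)/(-10.571)] = 3.47·0.40127 = 1.3924 mol/L.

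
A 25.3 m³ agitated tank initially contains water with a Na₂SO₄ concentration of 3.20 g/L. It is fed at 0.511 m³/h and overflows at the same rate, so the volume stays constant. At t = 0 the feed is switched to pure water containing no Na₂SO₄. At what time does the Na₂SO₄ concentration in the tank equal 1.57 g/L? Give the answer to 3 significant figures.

Species balance: V dC/dt = Q(C_in − C) ⇒ τ = V/Q = 49.511 h.
C(t) = C_in + (C₀ − C_in) e^(−t/τ). Set C = 1.57 and solve for t:
e^(−t/τ) = (C − C_in)/(C₀ − C_in) = (1.57 − 0)/(3.20 − 0) = 0.49062
t = −τ ln(…) = 49.511 × 0.71208 = 35.255 h.

35.3 h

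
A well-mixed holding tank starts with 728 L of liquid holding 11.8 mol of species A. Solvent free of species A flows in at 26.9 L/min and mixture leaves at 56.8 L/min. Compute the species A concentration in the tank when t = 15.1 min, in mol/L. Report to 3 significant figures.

0.00678 mol/L

Let m(t) be the amount of species A. Volume: V(t) = V₀ + (Q_in − Q_out) t = 728 − 29.900 t; V(15.1) = 276.51 L.
No species A enters, so dm/dt = −Q_out · (m/V).
Separate: dm/m = −Q_out dt/V(t) ⇒ ln(m/m₀) = −(Q_out/(Q_in−Q_out)) ln(V/V₀).
m = m₀ (V₀/V)^(Q_out/(Q_in−Q_out)) = 11.8 × (728/276.51)^(-1.8997) = 1.8760 mol.
C = m/V = 1.8760/276.51 = 0.0067844 mol/L.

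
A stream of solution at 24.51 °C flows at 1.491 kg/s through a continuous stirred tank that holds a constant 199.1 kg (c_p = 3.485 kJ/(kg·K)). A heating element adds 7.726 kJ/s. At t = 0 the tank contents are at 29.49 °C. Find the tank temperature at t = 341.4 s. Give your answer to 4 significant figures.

26.27 °C

Unsteady energy balance on the tank contents: M c_p dT/dt = ṁ c_p (T_in − T) + 7.726.
Rearrange: dT/dt = (T_ss − T)/τ with τ = M/ṁ = 133.535 s and T_ss = T_in + Q̇/(ṁ c_p) = 25.9969 °C.
T approaches T_ss exponentially: T(t) = T_ss + (T₀ − T_ss) e^(−t/τ).
T(341.4) = 25.9969 + (3.49313)·e^(−341.4/133.535) = 25.9969 + (3.49313)·0.0775648 = 26.2678 °C.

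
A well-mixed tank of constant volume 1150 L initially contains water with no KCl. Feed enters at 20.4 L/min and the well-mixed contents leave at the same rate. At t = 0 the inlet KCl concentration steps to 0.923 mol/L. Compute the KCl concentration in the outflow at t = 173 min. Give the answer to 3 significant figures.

Species balance on the tank: V dC/dt = Q(C_in − C).
Time constant τ = V/Q = 1150/20.4 = 56.373 min.
Integrating: C(t) = C_in + (C₀ − C_in) e^(−t/τ).
C(173) = 0.923 + (0 − 0.923)·e^(−173/56.373) = 0.923 + (-0.92300)·0.046474 = 0.88010 mol/L.

0.880 mol/L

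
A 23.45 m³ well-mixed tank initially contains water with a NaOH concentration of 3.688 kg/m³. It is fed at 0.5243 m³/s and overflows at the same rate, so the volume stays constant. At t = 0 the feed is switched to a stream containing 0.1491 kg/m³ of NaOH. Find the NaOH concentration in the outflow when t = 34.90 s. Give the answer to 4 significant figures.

Accumulation = in − out for the solute gives V dC/dt = Q(C_in − C).
Rewrite as dC/dt + C/τ = C_in/τ, τ = V/Q = 44.7263 s.
This is linear first-order; C(t) = C_in + (C₀ − C_in) e^(−t/τ).
C(34.90) = 0.1491 + (3.688 − 0.1491)·e^(−34.90/44.7263) = 0.1491 + (3.53890)·0.458268 = 1.77086 kg/m³.

1.771 kg/m³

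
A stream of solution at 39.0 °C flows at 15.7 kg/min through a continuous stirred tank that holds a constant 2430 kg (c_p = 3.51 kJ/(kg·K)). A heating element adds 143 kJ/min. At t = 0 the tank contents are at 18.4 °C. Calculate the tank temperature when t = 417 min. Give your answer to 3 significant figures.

M c_p dT/dt = ṁ c_p (T_in − T) + Q̇.
τ = M/ṁ = 154.78 min; T_ss = T_in + Q̇/(ṁ c_p) = 39.0 + 143/(15.7·3.51) = 41.595 °C.
T approaches T_ss exponentially: T(t) = T_ss + (T₀ − T_ss) e^(−t/τ).
T(417) = 41.595 + (-23.195)·e^(−417/154.78) = 41.595 + (-23.195)·0.067597 = 40.027 °C.

40.0 °C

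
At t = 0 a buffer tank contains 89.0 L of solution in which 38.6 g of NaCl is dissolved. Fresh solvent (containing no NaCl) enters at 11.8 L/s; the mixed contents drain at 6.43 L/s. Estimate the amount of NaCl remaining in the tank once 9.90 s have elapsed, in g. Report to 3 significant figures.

Let m(t) be the amount of NaCl. Volume: V(t) = V₀ + (Q_in − Q_out) t = 89.0 + 5.3700 t; V(9.90) = 142.16 L.
Solute balance: dm/dt = 0 − Q_out C = −Q_out m/V(t).
Separate: dm/m = −Q_out dt/V(t) ⇒ ln(m/m₀) = −(Q_out/(Q_in−Q_out)) ln(V/V₀).
m = m₀ (V₀/V)^(Q_out/(Q_in−Q_out)) = 38.6 × (89.0/142.16)^(1.1974) = 22.031 g.

22.0 g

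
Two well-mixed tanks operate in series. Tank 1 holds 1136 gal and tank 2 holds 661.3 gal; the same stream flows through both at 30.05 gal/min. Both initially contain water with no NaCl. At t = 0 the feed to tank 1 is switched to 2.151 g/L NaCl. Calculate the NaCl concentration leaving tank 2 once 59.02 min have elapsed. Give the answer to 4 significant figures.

1.276 g/L

Each tank obeys Vᵢ dCᵢ/dt = Q(Cᵢ₋₁ − Cᵢ), so τᵢ = Vᵢ/Q.
τ₁ = 1136/30.05 = 37.8037 min; τ₂ = 661.3/30.05 = 22.0067 min.
Solving the cascade with C₁(0)=C₂(0)=0 gives C₂(t) = C_in[1 − (τ₁ e^(−t/τ₁) − τ₂ e^(−t/τ₂))/(τ₁ − τ₂)].
At t = 59.02: e^(−t/τ₁) = 0.209879, e^(−t/τ₂) = 0.0684319.
C₂ = 2.151·[1 − (37.8037·0.209879 − 22.0067·0.0684319)/(15.7970)] = 2.151·0.593073 = 1.27570 g/L.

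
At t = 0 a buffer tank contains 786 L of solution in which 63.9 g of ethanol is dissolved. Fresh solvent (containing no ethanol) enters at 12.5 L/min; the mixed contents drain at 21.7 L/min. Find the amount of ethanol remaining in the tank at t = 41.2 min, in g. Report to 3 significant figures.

13.5 g

Total volume: dV/dt = Q_in − Q_out = -9.2000 L/min, so V(t) = 786 − 9.2000 t and V(41.2) = 406.96 L.
Species balance (pure solvent in): dm/dt = −Q_out · m/V(t).
dm/m = −Q_out dt/(V₀ − 9.2000 t); integrating gives ln(m/m₀) = −(Q_out/(Q_in−Q_out)) ln(V/V₀).
m = m₀ (V₀/V)^(Q_out/(Q_in−Q_out)) = 63.9 × (786/406.96)^(-2.3587) = 13.528 g.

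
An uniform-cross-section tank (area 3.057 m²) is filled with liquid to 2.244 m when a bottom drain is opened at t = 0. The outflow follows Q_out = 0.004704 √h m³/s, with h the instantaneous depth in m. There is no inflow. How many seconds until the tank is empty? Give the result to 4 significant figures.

1947 s

Unsteady balance on liquid volume: A dh/dt = −0.004704 √h.
Separate and integrate: 2(√h − √h₀) = −(0.004704/A) t.
Set h = 0: 2√h₀ = (0.004704/A) t_empty ⇒ t_empty = 2A√h₀/0.004704.
t_empty = 2·3.057·√2.244/0.004704 = 6.11400·1.49800/0.004704 = 1947.02 s.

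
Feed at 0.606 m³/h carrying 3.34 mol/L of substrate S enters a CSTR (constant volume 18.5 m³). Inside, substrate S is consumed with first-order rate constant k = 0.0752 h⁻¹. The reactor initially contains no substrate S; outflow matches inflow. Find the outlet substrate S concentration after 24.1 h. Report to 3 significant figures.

V dC/dt = Q(C_in − C) − k V C.
dC/dt = (Q/V) C_in − (Q/V + k) C; effective rate a = Q/V + k = 0.032757 + 0.0752 = 0.10796 h⁻¹.
C_ss = Q C_in/(Q + kV) = 1.0134 mol/L; C(t) = C_ss + (C₀ − C_ss) e^(−a t).
C(24.1) = 1.0134 + (-1.0134)·e^(−0.10796·24.1) = 1.0134 + (-1.0134)·0.074143 = 0.93830 mol/L.

0.938 mol/L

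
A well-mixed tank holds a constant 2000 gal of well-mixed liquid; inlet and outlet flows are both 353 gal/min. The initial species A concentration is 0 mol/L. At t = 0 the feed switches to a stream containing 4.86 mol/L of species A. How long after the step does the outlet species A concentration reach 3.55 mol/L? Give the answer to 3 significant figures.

Transient balance on the dissolved component: V dC/dt = Q(C_in − C), so τ = V/Q = 5.6657 min.
C(t) = C_in + (C₀ − C_in) e^(−t/τ). Set C = 3.55 and solve for t:
e^(−t/τ) = (C − C_in)/(C₀ − C_in) = (3.55 − 4.86)/(0 − 4.86) = 0.26955
t = −τ ln(…) = 5.6657 × 1.3110 = 7.4278 min.

7.43 min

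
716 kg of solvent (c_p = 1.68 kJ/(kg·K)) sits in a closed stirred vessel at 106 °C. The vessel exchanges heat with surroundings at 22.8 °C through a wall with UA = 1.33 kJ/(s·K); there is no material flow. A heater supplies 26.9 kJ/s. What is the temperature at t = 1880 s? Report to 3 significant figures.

Heat balance on the well-mixed liquid: M c_p dT/dt = −UA(T − T_amb) + Q̇.
dT/dt = (T_ss − T)/τ with T_ss = T_amb + Q̇/UA = 22.8 + 26.9/1.33 = 43.026 °C, τ = M c_p/UA = 716·1.68/1.33 = 904.42 s.
Integrating: T(t) = T_ss + (T₀ − T_ss) e^(−t/τ).
T(1880) = 43.026 + (62.974)·0.12510 = 50.903 °C.

50.9 °C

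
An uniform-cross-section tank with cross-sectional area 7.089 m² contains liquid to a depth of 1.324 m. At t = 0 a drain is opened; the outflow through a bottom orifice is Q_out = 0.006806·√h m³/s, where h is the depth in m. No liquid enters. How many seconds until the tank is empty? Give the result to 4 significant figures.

2397 s

Volume balance on the tank: A dh/dt = −0.006806 √h.
Separate and integrate: 2(√h − √h₀) = −(0.006806/A) t.
Set h = 0: 2√h₀ = (0.006806/A) t_empty ⇒ t_empty = 2A√h₀/0.006806.
t_empty = 2·7.089·√1.324/0.006806 = 14.1780·1.15065/0.006806 = 2396.99 s.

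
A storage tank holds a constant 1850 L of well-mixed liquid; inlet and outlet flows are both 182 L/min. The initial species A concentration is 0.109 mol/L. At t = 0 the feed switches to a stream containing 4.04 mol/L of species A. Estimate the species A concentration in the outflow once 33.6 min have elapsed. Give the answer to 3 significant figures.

Mass balance on the solute (V constant): V dC/dt = Q(C_in − C).
So dC/dt = (C_in − C)/τ with τ = V/Q = 1850/182 = 10.165 min.
C approaches C_in exponentially: C(t) = C_in + (C₀ − C_in) e^(−t/τ).
C(33.6) = 4.04 + (0.109 − 4.04)·e^(−33.6/10.165) = 4.04 + (-3.9310)·0.036680 = 3.8958 mol/L.

3.90 mol/L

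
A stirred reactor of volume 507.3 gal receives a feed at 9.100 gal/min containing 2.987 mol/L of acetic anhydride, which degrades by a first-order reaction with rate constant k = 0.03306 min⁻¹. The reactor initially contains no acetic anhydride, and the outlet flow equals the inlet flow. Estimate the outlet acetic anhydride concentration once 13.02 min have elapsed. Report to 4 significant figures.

Accumulation = in − out − consumed: V dC/dt = Q C_in − Q C − k V C.
dC/dt = (Q/V) C_in − (Q/V + k) C; effective rate a = Q/V + k = 0.0179381 + 0.03306 = 0.0509981 min⁻¹.
C_ss = Q C_in/(Q + kV) = 1.05065 mol/L; C(t) = C_ss + (C₀ − C_ss) e^(−a t).
C(13.02) = 1.05065 + (-1.05065)·e^(−0.0509981·13.02) = 1.05065 + (-1.05065)·0.514790 = 0.509785 mol/L.

0.5098 mol/L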